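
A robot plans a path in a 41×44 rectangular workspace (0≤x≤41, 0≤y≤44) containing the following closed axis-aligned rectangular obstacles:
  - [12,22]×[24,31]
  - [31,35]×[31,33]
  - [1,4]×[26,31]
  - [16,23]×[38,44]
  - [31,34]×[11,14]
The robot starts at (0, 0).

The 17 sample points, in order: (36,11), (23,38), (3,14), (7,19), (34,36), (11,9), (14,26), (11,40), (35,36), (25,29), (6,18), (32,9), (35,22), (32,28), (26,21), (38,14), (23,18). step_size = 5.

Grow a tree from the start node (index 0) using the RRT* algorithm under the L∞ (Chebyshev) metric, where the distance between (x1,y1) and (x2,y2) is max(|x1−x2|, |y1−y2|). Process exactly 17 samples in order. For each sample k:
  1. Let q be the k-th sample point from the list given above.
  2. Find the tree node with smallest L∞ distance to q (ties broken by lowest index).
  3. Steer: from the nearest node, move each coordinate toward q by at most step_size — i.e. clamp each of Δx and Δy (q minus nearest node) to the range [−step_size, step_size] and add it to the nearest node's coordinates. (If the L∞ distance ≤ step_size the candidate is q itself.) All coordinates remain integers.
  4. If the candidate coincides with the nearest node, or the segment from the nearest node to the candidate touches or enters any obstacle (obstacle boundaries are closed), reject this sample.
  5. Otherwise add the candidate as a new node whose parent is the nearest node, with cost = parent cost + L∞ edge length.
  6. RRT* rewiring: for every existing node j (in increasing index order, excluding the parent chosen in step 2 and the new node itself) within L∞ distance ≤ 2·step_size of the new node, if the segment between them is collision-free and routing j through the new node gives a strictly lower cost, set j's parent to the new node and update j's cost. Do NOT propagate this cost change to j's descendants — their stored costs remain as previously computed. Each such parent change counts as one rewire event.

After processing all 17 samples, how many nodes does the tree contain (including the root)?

Node count: 17

1. q=(36,11) nearest=0 d=36 new=(5,5) → add node 1 parent=0 cost=5
2. q=(23,38) nearest=1 d=33 new=(10,10) → add node 2 parent=1 cost=10
3. q=(3,14) nearest=2 d=7 new=(5,14) → add node 3 parent=2 cost=15
4. q=(7,19) nearest=3 d=5 new=(7,19) → add node 4 parent=3 cost=20
5. q=(34,36) nearest=2 d=26 new=(15,15) → add node 5 parent=2 cost=15
6. q=(11,9) nearest=2 d=1 new=(11,9) → add node 6 parent=2 cost=11
7. q=(14,26) nearest=4 d=7 new=(12,24) → blocked by [12,22]×[24,31], reject
8. q=(11,40) nearest=4 d=21 new=(11,24) → add node 7 parent=4 cost=25
9. q=(35,36) nearest=5 d=21 new=(20,20) → add node 8 parent=5 cost=20
10. q=(25,29) nearest=8 d=9 new=(25,25) → add node 9 parent=8 cost=25
11. q=(6,18) nearest=4 d=1 new=(6,18) → add node 10 parent=4 cost=21
12. q=(32,9) nearest=8 d=12 new=(25,15) → add node 11 parent=8 cost=25
13. q=(35,22) nearest=9 d=10 new=(30,22) → add node 12 parent=9 cost=30
14. q=(32,28) nearest=12 d=6 new=(32,27) → add node 13 parent=12 cost=35
15. q=(26,21) nearest=9 d=4 new=(26,21) → add node 14 parent=9 cost=29
16. q=(38,14) nearest=12 d=8 new=(35,17) → add node 15 parent=12 cost=35
17. q=(23,18) nearest=8 d=3 new=(23,18) → add node 16 parent=8 cost=23; rewire 13→16 (32<35); rewire 14→16 (26<29)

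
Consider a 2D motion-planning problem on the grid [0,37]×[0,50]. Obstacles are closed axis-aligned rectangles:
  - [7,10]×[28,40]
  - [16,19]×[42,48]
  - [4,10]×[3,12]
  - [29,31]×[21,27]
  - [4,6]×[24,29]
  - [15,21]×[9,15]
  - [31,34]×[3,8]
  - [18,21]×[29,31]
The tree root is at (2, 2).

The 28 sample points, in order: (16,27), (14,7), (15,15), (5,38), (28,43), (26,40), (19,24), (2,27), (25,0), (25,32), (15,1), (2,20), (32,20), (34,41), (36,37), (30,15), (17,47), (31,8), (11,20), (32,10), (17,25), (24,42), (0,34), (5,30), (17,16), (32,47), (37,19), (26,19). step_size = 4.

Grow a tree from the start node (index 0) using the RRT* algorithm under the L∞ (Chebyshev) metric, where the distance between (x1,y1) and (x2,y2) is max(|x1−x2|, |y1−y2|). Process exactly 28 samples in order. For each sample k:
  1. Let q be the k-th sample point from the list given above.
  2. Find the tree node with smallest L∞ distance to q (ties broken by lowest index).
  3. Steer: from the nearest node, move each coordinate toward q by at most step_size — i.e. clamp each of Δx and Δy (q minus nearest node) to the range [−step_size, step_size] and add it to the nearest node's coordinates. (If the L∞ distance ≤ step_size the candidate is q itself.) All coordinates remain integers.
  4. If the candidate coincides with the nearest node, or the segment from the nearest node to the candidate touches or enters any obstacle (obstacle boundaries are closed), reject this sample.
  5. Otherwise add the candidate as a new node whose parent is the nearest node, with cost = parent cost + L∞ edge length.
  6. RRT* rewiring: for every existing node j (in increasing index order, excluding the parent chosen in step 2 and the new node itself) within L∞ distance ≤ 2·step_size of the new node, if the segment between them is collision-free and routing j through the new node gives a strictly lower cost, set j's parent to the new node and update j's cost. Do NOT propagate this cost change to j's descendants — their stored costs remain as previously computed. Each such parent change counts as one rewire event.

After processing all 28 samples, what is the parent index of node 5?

Parent of node 5: 3

1. q=(16,27) nearest=0 d=25 new=(6,6) → blocked by [4,10]×[3,12], reject
2. q=(14,7) nearest=0 d=12 new=(6,6) → blocked by [4,10]×[3,12], reject
3. q=(15,15) nearest=0 d=13 new=(6,6) → blocked by [4,10]×[3,12], reject
4. q=(5,38) nearest=0 d=36 new=(5,6) → blocked by [4,10]×[3,12], reject
5. q=(28,43) nearest=0 d=41 new=(6,6) → blocked by [4,10]×[3,12], reject
6. q=(26,40) nearest=0 d=38 new=(6,6) → blocked by [4,10]×[3,12], reject
7. q=(19,24) nearest=0 d=22 new=(6,6) → blocked by [4,10]×[3,12], reject
8. q=(2,27) nearest=0 d=25 new=(2,6) → add node 1 parent=0 cost=4
9. q=(25,0) nearest=0 d=23 new=(6,0) → add node 2 parent=0 cost=4
10. q=(25,32) nearest=1 d=26 new=(6,10) → blocked by [4,10]×[3,12], reject
11. q=(15,1) nearest=2 d=9 new=(10,1) → add node 3 parent=2 cost=8
12. q=(2,20) nearest=1 d=14 new=(2,10) → add node 4 parent=1 cost=8
13. q=(32,20) nearest=3 d=22 new=(14,5) → add node 5 parent=3 cost=12
14. q=(34,41) nearest=4 d=32 new=(6,14) → blocked by [4,10]×[3,12], reject
15. q=(36,37) nearest=5 d=32 new=(18,9) → blocked by [15,21]×[9,15], reject
16. q=(30,15) nearest=5 d=16 new=(18,9) → blocked by [15,21]×[9,15], reject
17. q=(17,47) nearest=4 d=37 new=(6,14) → blocked by [4,10]×[3,12], reject
18. q=(31,8) nearest=5 d=17 new=(18,8) → add node 6 parent=5 cost=16
19. q=(11,20) nearest=4 d=10 new=(6,14) → blocked by [4,10]×[3,12], reject
20. q=(32,10) nearest=6 d=14 new=(22,10) → blocked by [15,21]×[9,15], reject
21. q=(17,25) nearest=4 d=15 new=(6,14) → blocked by [4,10]×[3,12], reject
22. q=(24,42) nearest=4 d=32 new=(6,14) → blocked by [4,10]×[3,12], reject
23. q=(0,34) nearest=4 d=24 new=(0,14) → add node 7 parent=4 cost=12
24. q=(5,30) nearest=7 d=16 new=(4,18) → add node 8 parent=7 cost=16
25. q=(17,16) nearest=6 d=8 new=(17,12) → blocked by [15,21]×[9,15], reject
26. q=(32,47) nearest=8 d=29 new=(8,22) → add node 9 parent=8 cost=20
27. q=(37,19) nearest=6 d=19 new=(22,12) → blocked by [15,21]×[9,15], reject
28. q=(26,19) nearest=6 d=11 new=(22,12) → blocked by [15,21]×[9,15], reject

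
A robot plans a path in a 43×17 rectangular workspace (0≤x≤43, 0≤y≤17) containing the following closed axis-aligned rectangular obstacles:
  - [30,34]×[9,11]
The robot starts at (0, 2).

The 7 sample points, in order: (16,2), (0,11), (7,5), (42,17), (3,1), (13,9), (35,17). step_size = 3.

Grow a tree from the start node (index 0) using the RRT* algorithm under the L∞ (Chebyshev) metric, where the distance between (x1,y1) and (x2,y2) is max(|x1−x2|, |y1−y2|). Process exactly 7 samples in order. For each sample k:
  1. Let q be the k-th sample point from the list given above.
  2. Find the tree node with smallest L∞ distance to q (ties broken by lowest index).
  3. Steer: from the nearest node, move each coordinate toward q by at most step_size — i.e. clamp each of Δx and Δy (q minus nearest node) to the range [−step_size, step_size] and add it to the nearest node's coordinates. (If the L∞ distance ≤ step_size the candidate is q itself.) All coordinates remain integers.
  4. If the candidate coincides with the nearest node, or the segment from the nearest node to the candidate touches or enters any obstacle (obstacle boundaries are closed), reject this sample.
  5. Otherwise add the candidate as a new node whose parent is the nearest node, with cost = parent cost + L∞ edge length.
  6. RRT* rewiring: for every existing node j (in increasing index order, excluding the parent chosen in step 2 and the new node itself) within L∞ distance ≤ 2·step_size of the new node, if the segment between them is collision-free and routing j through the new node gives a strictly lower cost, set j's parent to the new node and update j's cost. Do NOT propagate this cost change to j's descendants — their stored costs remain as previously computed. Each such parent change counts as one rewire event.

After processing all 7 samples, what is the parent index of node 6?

1. q=(16,2) nearest=0 d=16 new=(3,2) → add node 1 parent=0 cost=3
2. q=(0,11) nearest=0 d=9 new=(0,5) → add node 2 parent=0 cost=3
3. q=(7,5) nearest=1 d=4 new=(6,5) → add node 3 parent=1 cost=6
4. q=(42,17) nearest=3 d=36 new=(9,8) → add node 4 parent=3 cost=9
5. q=(3,1) nearest=1 d=1 new=(3,1) → add node 5 parent=1 cost=4
6. q=(13,9) nearest=4 d=4 new=(12,9) → add node 6 parent=4 cost=12
7. q=(35,17) nearest=6 d=23 new=(15,12) → add node 7 parent=6 cost=15

Parent of node 6: 4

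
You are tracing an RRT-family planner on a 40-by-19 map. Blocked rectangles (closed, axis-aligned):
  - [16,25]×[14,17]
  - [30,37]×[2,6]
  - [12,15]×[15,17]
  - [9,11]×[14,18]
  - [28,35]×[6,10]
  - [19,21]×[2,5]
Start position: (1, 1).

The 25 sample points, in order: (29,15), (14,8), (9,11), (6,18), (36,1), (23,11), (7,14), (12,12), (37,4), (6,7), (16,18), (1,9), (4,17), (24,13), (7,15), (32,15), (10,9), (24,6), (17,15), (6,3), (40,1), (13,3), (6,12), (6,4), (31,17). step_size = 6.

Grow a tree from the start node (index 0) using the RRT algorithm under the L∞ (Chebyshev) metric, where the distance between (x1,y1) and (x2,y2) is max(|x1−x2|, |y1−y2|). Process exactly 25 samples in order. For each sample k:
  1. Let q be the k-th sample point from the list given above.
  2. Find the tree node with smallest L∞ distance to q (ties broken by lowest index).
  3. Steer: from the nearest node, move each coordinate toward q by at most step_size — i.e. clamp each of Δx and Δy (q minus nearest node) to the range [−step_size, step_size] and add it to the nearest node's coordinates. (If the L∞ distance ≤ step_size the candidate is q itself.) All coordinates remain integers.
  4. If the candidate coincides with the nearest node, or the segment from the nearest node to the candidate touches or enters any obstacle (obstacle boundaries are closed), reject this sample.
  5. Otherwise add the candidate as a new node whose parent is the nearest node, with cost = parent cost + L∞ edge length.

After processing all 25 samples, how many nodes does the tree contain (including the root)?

Node count: 22

1. q=(29,15) nearest=0 d=28 new=(7,7) → add node 1 parent=0 cost=6
2. q=(14,8) nearest=1 d=7 new=(13,8) → add node 2 parent=1 cost=12
3. q=(9,11) nearest=1 d=4 new=(9,11) → add node 3 parent=1 cost=10
4. q=(6,18) nearest=3 d=7 new=(6,17) → add node 4 parent=3 cost=16
5. q=(36,1) nearest=2 d=23 new=(19,2) → blocked by [19,21]×[2,5], reject
6. q=(23,11) nearest=2 d=10 new=(19,11) → add node 5 parent=2 cost=18
7. q=(7,14) nearest=3 d=3 new=(7,14) → add node 6 parent=3 cost=13
8. q=(12,12) nearest=3 d=3 new=(12,12) → add node 7 parent=3 cost=13
9. q=(37,4) nearest=5 d=18 new=(25,5) → add node 8 parent=5 cost=24
10. q=(6,7) nearest=1 d=1 new=(6,7) → add node 9 parent=1 cost=7
11. q=(16,18) nearest=7 d=6 new=(16,18) → blocked by [12,15]×[15,17], reject
12. q=(1,9) nearest=9 d=5 new=(1,9) → add node 10 parent=9 cost=12
13. q=(4,17) nearest=4 d=2 new=(4,17) → add node 11 parent=4 cost=18
14. q=(24,13) nearest=5 d=5 new=(24,13) → add node 12 parent=5 cost=23
15. q=(7,15) nearest=6 d=1 new=(7,15) → add node 13 parent=6 cost=14
16. q=(32,15) nearest=12 d=8 new=(30,15) → add node 14 parent=12 cost=29
17. q=(10,9) nearest=3 d=2 new=(10,9) → add node 15 parent=3 cost=12
18. q=(24,6) nearest=8 d=1 new=(24,6) → add node 16 parent=8 cost=25
19. q=(17,15) nearest=5 d=4 new=(17,15) → blocked by [16,25]×[14,17], reject
20. q=(6,3) nearest=1 d=4 new=(6,3) → add node 17 parent=1 cost=10
21. q=(40,1) nearest=14 d=14 new=(36,9) → blocked by [28,35]×[6,10], reject
22. q=(13,3) nearest=2 d=5 new=(13,3) → add node 18 parent=2 cost=17
23. q=(6,12) nearest=6 d=2 new=(6,12) → add node 19 parent=6 cost=15
24. q=(6,4) nearest=17 d=1 new=(6,4) → add node 20 parent=17 cost=11
25. q=(31,17) nearest=14 d=2 new=(31,17) → add node 21 parent=14 cost=31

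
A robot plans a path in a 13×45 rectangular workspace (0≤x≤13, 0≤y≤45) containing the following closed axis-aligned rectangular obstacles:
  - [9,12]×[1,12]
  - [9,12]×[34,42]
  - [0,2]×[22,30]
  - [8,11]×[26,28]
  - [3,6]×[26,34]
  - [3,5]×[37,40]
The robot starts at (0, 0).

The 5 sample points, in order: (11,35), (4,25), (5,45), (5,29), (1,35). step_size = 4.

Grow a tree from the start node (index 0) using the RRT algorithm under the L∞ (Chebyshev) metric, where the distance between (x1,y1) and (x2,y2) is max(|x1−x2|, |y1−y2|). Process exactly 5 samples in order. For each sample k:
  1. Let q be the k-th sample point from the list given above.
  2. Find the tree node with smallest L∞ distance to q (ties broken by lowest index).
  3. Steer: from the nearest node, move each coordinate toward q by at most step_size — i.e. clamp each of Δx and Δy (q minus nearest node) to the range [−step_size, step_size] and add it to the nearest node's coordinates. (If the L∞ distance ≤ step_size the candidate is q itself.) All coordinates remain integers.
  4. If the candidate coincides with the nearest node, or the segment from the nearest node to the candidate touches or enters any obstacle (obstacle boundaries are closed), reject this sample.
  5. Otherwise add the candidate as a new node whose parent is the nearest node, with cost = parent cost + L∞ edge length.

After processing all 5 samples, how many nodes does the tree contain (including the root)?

Node count: 6

1. q=(11,35) nearest=0 d=35 new=(4,4) → add node 1 parent=0 cost=4
2. q=(4,25) nearest=1 d=21 new=(4,8) → add node 2 parent=1 cost=8
3. q=(5,45) nearest=2 d=37 new=(5,12) → add node 3 parent=2 cost=12
4. q=(5,29) nearest=3 d=17 new=(5,16) → add node 4 parent=3 cost=16
5. q=(1,35) nearest=4 d=19 new=(1,20) → add node 5 parent=4 cost=20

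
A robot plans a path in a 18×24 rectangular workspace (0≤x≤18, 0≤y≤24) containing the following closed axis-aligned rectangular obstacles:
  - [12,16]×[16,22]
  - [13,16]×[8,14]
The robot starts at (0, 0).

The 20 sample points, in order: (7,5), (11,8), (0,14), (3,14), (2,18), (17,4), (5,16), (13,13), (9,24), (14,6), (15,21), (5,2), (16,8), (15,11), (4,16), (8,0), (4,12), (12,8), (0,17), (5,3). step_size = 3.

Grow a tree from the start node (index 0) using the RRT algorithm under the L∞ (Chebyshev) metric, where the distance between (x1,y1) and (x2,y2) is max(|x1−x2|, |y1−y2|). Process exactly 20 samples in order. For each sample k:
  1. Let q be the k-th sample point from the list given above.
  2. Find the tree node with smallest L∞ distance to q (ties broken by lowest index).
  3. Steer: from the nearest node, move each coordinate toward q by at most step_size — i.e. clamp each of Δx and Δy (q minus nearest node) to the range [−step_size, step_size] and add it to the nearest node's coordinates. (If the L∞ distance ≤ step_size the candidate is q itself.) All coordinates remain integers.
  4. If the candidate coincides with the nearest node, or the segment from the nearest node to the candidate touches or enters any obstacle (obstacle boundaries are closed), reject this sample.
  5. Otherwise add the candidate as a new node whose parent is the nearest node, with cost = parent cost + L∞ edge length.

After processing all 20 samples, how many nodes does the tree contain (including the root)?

Node count: 19

1. q=(7,5) nearest=0 d=7 new=(3,3) → add node 1 parent=0 cost=3
2. q=(11,8) nearest=1 d=8 new=(6,6) → add node 2 parent=1 cost=6
3. q=(0,14) nearest=2 d=8 new=(3,9) → add node 3 parent=2 cost=9
4. q=(3,14) nearest=3 d=5 new=(3,12) → add node 4 parent=3 cost=12
5. q=(2,18) nearest=4 d=6 new=(2,15) → add node 5 parent=4 cost=15
6. q=(17,4) nearest=2 d=11 new=(9,4) → add node 6 parent=2 cost=9
7. q=(5,16) nearest=5 d=3 new=(5,16) → add node 7 parent=5 cost=18
8. q=(13,13) nearest=2 d=7 new=(9,9) → add node 8 parent=2 cost=9
9. q=(9,24) nearest=7 d=8 new=(8,19) → add node 9 parent=7 cost=21
10. q=(14,6) nearest=6 d=5 new=(12,6) → add node 10 parent=6 cost=12
11. q=(15,21) nearest=9 d=7 new=(11,21) → add node 11 parent=9 cost=24
12. q=(5,2) nearest=1 d=2 new=(5,2) → add node 12 parent=1 cost=5
13. q=(16,8) nearest=10 d=4 new=(15,8) → blocked by [13,16]×[8,14], reject
14. q=(15,11) nearest=10 d=5 new=(15,9) → blocked by [13,16]×[8,14], reject
15. q=(4,16) nearest=7 d=1 new=(4,16) → add node 13 parent=7 cost=19
16. q=(8,0) nearest=12 d=3 new=(8,0) → add node 14 parent=12 cost=8
17. q=(4,12) nearest=4 d=1 new=(4,12) → add node 15 parent=4 cost=13
18. q=(12,8) nearest=10 d=2 new=(12,8) → add node 16 parent=10 cost=14
19. q=(0,17) nearest=5 d=2 new=(0,17) → add node 17 parent=5 cost=17
20. q=(5,3) nearest=12 d=1 new=(5,3) → add node 18 parent=12 cost=6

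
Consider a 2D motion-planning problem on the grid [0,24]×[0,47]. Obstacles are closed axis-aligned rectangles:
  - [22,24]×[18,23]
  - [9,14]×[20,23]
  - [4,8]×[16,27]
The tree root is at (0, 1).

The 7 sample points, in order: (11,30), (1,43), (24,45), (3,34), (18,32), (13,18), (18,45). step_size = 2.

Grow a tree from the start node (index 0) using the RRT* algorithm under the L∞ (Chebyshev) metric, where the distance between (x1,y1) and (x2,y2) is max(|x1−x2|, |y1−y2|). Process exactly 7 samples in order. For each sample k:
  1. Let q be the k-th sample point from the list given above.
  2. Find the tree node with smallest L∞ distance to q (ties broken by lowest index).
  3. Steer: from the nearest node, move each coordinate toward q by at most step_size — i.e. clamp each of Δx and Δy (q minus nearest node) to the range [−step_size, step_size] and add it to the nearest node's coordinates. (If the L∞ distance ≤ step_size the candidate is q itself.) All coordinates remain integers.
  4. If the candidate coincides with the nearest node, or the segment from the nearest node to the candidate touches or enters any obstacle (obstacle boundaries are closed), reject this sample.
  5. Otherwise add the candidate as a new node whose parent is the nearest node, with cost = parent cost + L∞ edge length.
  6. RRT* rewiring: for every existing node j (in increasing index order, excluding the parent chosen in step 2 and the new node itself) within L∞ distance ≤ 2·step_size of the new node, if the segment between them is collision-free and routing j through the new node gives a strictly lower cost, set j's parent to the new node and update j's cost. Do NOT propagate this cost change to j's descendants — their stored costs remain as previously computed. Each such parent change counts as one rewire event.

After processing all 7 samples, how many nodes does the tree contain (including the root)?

Node count: 8

1. q=(11,30) nearest=0 d=29 new=(2,3) → add node 1 parent=0 cost=2
2. q=(1,43) nearest=1 d=40 new=(1,5) → add node 2 parent=1 cost=4
3. q=(24,45) nearest=2 d=40 new=(3,7) → add node 3 parent=2 cost=6
4. q=(3,34) nearest=3 d=27 new=(3,9) → add node 4 parent=3 cost=8
5. q=(18,32) nearest=4 d=23 new=(5,11) → add node 5 parent=4 cost=10
6. q=(13,18) nearest=5 d=8 new=(7,13) → add node 6 parent=5 cost=12
7. q=(18,45) nearest=6 d=32 new=(9,15) → add node 7 parent=6 cost=14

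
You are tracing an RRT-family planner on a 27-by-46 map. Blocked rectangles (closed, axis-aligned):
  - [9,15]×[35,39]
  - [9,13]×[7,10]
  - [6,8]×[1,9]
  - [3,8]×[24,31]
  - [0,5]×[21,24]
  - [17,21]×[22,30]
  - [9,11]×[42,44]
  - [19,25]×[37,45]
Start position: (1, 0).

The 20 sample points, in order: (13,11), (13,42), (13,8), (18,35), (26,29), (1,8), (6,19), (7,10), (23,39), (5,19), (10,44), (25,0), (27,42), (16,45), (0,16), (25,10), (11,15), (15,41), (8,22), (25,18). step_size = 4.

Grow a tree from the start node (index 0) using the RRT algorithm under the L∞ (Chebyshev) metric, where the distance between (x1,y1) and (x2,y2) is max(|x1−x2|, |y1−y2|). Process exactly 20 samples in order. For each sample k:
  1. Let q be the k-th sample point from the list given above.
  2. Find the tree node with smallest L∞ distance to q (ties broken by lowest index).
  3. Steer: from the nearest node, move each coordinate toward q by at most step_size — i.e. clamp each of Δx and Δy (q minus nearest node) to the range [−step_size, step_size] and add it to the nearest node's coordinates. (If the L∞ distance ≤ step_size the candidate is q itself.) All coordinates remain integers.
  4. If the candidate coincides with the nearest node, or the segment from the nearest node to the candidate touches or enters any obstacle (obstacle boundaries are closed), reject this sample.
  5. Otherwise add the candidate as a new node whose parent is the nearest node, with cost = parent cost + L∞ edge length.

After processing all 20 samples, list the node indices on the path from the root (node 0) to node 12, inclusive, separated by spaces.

1. q=(13,11) nearest=0 d=12 new=(5,4) → add node 1 parent=0 cost=4
2. q=(13,42) nearest=1 d=38 new=(9,8) → blocked by [9,13]×[7,10], reject
3. q=(13,8) nearest=1 d=8 new=(9,8) → blocked by [9,13]×[7,10], reject
4. q=(18,35) nearest=1 d=31 new=(9,8) → blocked by [9,13]×[7,10], reject
5. q=(26,29) nearest=1 d=25 new=(9,8) → blocked by [9,13]×[7,10], reject
6. q=(1,8) nearest=1 d=4 new=(1,8) → add node 2 parent=1 cost=8
7. q=(6,19) nearest=2 d=11 new=(5,12) → add node 3 parent=2 cost=12
8. q=(7,10) nearest=3 d=2 new=(7,10) → add node 4 parent=3 cost=14
9. q=(23,39) nearest=3 d=27 new=(9,16) → add node 5 parent=3 cost=16
10. q=(5,19) nearest=5 d=4 new=(5,19) → add node 6 parent=5 cost=20
11. q=(10,44) nearest=6 d=25 new=(9,23) → add node 7 parent=6 cost=24
12. q=(25,0) nearest=5 d=16 new=(13,12) → add node 8 parent=5 cost=20
13. q=(27,42) nearest=7 d=19 new=(13,27) → add node 9 parent=7 cost=28
14. q=(16,45) nearest=9 d=18 new=(16,31) → add node 10 parent=9 cost=32
15. q=(0,16) nearest=3 d=5 new=(1,16) → add node 11 parent=3 cost=16
16. q=(25,10) nearest=8 d=12 new=(17,10) → add node 12 parent=8 cost=24
17. q=(11,15) nearest=5 d=2 new=(11,15) → add node 13 parent=5 cost=18
18. q=(15,41) nearest=10 d=10 new=(15,35) → blocked by [9,15]×[35,39], reject
19. q=(8,22) nearest=7 d=1 new=(8,22) → add node 14 parent=7 cost=25
20. q=(25,18) nearest=12 d=8 new=(21,14) → add node 15 parent=12 cost=28

Path: 0 1 2 3 5 8 12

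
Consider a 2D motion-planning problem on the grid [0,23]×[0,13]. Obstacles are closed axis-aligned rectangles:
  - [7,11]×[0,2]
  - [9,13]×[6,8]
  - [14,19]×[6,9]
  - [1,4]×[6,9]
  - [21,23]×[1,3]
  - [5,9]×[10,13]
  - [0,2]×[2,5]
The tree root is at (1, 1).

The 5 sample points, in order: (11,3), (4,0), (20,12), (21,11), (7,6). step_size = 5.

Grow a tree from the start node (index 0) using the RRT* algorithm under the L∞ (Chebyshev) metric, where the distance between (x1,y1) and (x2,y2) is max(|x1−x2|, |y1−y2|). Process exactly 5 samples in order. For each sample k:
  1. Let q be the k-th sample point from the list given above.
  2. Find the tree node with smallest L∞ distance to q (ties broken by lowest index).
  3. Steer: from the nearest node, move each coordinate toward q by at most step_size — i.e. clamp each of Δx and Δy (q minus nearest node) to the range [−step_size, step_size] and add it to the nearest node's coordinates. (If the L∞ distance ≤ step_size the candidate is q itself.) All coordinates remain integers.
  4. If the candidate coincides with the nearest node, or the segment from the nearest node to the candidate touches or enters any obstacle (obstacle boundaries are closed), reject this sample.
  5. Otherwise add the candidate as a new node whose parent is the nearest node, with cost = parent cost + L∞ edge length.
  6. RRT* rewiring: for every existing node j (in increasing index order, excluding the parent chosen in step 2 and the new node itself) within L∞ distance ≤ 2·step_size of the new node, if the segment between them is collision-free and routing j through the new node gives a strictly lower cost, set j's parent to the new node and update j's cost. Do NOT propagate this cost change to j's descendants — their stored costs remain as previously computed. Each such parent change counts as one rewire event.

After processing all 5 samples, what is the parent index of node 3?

1. q=(11,3) nearest=0 d=10 new=(6,3) → add node 1 parent=0 cost=5
2. q=(4,0) nearest=0 d=3 new=(4,0) → add node 2 parent=0 cost=3
3. q=(20,12) nearest=1 d=14 new=(11,8) → blocked by [9,13]×[6,8], reject
4. q=(21,11) nearest=1 d=15 new=(11,8) → blocked by [9,13]×[6,8], reject
5. q=(7,6) nearest=1 d=3 new=(7,6) → add node 3 parent=1 cost=8

Parent of node 3: 1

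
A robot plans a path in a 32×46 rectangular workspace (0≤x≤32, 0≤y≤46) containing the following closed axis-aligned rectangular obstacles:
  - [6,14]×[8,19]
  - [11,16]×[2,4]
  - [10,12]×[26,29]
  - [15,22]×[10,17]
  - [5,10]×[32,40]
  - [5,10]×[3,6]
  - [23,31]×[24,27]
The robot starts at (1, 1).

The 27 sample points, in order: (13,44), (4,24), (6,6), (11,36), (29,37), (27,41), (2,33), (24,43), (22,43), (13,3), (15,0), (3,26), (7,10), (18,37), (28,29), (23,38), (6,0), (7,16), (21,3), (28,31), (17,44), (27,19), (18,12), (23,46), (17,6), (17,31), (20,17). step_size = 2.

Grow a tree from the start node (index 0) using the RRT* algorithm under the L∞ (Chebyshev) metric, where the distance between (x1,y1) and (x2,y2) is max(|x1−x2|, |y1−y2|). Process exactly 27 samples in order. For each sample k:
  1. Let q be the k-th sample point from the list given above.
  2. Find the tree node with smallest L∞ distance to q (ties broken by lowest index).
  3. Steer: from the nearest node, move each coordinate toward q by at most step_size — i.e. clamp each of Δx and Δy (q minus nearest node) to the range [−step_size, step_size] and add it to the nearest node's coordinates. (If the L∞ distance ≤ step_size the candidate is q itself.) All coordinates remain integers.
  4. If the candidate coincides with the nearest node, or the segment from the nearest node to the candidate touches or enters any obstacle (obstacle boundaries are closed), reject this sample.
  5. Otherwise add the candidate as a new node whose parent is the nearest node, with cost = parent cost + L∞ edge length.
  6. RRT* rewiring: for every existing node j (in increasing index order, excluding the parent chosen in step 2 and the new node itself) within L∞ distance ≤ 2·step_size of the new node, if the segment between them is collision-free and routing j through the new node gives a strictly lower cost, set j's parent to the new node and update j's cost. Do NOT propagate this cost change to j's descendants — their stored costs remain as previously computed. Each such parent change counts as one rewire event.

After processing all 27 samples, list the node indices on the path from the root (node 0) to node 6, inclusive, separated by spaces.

1. q=(13,44) nearest=0 d=43 new=(3,3) → add node 1 parent=0 cost=2
2. q=(4,24) nearest=1 d=21 new=(4,5) → add node 2 parent=1 cost=4
3. q=(6,6) nearest=2 d=2 new=(6,6) → blocked by [5,10]×[3,6], reject
4. q=(11,36) nearest=2 d=31 new=(6,7) → blocked by [5,10]×[3,6], reject
5. q=(29,37) nearest=2 d=32 new=(6,7) → blocked by [5,10]×[3,6], reject
6. q=(27,41) nearest=2 d=36 new=(6,7) → blocked by [5,10]×[3,6], reject
7. q=(2,33) nearest=2 d=28 new=(2,7) → add node 3 parent=2 cost=6
8. q=(24,43) nearest=3 d=36 new=(4,9) → add node 4 parent=3 cost=8
9. q=(22,43) nearest=4 d=34 new=(6,11) → blocked by [6,14]×[8,19], reject
10. q=(13,3) nearest=2 d=9 new=(6,3) → blocked by [5,10]×[3,6], reject
11. q=(15,0) nearest=2 d=11 new=(6,3) → blocked by [5,10]×[3,6], reject
12. q=(3,26) nearest=4 d=17 new=(3,11) → add node 5 parent=4 cost=10
13. q=(7,10) nearest=4 d=3 new=(6,10) → blocked by [6,14]×[8,19], reject
14. q=(18,37) nearest=5 d=26 new=(5,13) → add node 6 parent=5 cost=12
15. q=(28,29) nearest=6 d=23 new=(7,15) → blocked by [6,14]×[8,19], reject
16. q=(23,38) nearest=6 d=25 new=(7,15) → blocked by [6,14]×[8,19], reject
17. q=(6,0) nearest=1 d=3 new=(5,1) → add node 7 parent=1 cost=4
18. q=(7,16) nearest=6 d=3 new=(7,15) → blocked by [6,14]×[8,19], reject
19. q=(21,3) nearest=6 d=16 new=(7,11) → blocked by [6,14]×[8,19], reject
20. q=(28,31) nearest=6 d=23 new=(7,15) → blocked by [6,14]×[8,19], reject
21. q=(17,44) nearest=6 d=31 new=(7,15) → blocked by [6,14]×[8,19], reject
22. q=(27,19) nearest=6 d=22 new=(7,15) → blocked by [6,14]×[8,19], reject
23. q=(18,12) nearest=6 d=13 new=(7,12) → blocked by [6,14]×[8,19], reject
24. q=(23,46) nearest=6 d=33 new=(7,15) → blocked by [6,14]×[8,19], reject
25. q=(17,6) nearest=6 d=12 new=(7,11) → blocked by [6,14]×[8,19], reject
26. q=(17,31) nearest=6 d=18 new=(7,15) → blocked by [6,14]×[8,19], reject
27. q=(20,17) nearest=6 d=15 new=(7,15) → blocked by [6,14]×[8,19], reject

Path: 0 1 2 3 4 5 6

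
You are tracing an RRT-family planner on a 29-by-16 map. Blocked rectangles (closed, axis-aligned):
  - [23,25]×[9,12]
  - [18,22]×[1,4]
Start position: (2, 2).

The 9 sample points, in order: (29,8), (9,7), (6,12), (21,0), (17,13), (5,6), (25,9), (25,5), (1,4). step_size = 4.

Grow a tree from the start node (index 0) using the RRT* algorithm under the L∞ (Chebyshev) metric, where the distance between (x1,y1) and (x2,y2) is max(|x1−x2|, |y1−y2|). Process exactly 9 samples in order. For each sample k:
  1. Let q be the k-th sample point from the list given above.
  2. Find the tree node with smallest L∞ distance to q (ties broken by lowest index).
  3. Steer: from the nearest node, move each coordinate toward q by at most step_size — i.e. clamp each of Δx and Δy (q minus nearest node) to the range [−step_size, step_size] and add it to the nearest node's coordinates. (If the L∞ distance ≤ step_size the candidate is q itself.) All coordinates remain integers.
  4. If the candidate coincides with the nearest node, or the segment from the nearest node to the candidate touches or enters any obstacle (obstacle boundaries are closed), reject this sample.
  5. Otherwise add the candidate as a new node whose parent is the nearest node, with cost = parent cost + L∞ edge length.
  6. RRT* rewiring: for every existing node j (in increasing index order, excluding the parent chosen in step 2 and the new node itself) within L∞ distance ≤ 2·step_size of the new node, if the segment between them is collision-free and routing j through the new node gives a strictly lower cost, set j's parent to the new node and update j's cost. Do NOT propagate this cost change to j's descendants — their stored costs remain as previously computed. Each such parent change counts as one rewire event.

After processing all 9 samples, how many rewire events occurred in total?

Rewire events: 2

1. q=(29,8) nearest=0 d=27 new=(6,6) → add node 1 parent=0 cost=4
2. q=(9,7) nearest=1 d=3 new=(9,7) → add node 2 parent=1 cost=7
3. q=(6,12) nearest=2 d=5 new=(6,11) → add node 3 parent=2 cost=11
4. q=(21,0) nearest=2 d=12 new=(13,3) → add node 4 parent=2 cost=11
5. q=(17,13) nearest=2 d=8 new=(13,11) → add node 5 parent=2 cost=11
6. q=(5,6) nearest=1 d=1 new=(5,6) → add node 6 parent=1 cost=5; rewire 3→6 (10<11)
7. q=(25,9) nearest=4 d=12 new=(17,7) → add node 7 parent=4 cost=15
8. q=(25,5) nearest=7 d=8 new=(21,5) → add node 8 parent=7 cost=19
9. q=(1,4) nearest=0 d=2 new=(1,4) → add node 9 parent=0 cost=2; rewire 3→9 (9<10)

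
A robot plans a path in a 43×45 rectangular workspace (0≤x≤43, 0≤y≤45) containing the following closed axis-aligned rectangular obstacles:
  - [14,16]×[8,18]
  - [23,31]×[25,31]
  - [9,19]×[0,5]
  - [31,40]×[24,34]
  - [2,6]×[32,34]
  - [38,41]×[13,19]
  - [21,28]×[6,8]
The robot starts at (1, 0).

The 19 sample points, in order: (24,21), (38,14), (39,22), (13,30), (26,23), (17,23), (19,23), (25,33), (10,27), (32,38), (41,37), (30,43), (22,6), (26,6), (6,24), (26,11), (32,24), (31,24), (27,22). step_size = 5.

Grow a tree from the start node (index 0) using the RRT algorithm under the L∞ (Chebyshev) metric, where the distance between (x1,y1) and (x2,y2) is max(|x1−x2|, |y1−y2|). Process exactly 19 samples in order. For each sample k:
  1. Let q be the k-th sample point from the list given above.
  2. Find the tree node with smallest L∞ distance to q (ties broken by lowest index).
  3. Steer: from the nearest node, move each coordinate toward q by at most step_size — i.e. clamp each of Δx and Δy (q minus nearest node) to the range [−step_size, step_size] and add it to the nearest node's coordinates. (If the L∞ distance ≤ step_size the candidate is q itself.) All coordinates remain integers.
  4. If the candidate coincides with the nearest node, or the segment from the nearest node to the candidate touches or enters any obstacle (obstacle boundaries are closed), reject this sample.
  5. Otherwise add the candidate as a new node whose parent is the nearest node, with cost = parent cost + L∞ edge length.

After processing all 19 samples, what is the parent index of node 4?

1. q=(24,21) nearest=0 d=23 new=(6,5) → add node 1 parent=0 cost=5
2. q=(38,14) nearest=1 d=32 new=(11,10) → add node 2 parent=1 cost=10
3. q=(39,22) nearest=2 d=28 new=(16,15) → blocked by [14,16]×[8,18], reject
4. q=(13,30) nearest=2 d=20 new=(13,15) → add node 3 parent=2 cost=15
5. q=(26,23) nearest=3 d=13 new=(18,20) → blocked by [14,16]×[8,18], reject
6. q=(17,23) nearest=3 d=8 new=(17,20) → blocked by [14,16]×[8,18], reject
7. q=(19,23) nearest=3 d=8 new=(18,20) → blocked by [14,16]×[8,18], reject
8. q=(25,33) nearest=3 d=18 new=(18,20) → blocked by [14,16]×[8,18], reject
9. q=(10,27) nearest=3 d=12 new=(10,20) → add node 4 parent=3 cost=20
10. q=(32,38) nearest=4 d=22 new=(15,25) → add node 5 parent=4 cost=25
11. q=(41,37) nearest=5 d=26 new=(20,30) → add node 6 parent=5 cost=30
12. q=(30,43) nearest=6 d=13 new=(25,35) → add node 7 parent=6 cost=35
13. q=(22,6) nearest=3 d=9 new=(18,10) → blocked by [14,16]×[8,18], reject
14. q=(26,6) nearest=3 d=13 new=(18,10) → blocked by [14,16]×[8,18], reject
15. q=(6,24) nearest=4 d=4 new=(6,24) → add node 8 parent=4 cost=24
16. q=(26,11) nearest=3 d=13 new=(18,11) → blocked by [14,16]×[8,18], reject
17. q=(32,24) nearest=7 d=11 new=(30,30) → blocked by [23,31]×[25,31], reject
18. q=(31,24) nearest=6 d=11 new=(25,25) → blocked by [23,31]×[25,31], reject
19. q=(27,22) nearest=6 d=8 new=(25,25) → blocked by [23,31]×[25,31], reject

Parent of node 4: 3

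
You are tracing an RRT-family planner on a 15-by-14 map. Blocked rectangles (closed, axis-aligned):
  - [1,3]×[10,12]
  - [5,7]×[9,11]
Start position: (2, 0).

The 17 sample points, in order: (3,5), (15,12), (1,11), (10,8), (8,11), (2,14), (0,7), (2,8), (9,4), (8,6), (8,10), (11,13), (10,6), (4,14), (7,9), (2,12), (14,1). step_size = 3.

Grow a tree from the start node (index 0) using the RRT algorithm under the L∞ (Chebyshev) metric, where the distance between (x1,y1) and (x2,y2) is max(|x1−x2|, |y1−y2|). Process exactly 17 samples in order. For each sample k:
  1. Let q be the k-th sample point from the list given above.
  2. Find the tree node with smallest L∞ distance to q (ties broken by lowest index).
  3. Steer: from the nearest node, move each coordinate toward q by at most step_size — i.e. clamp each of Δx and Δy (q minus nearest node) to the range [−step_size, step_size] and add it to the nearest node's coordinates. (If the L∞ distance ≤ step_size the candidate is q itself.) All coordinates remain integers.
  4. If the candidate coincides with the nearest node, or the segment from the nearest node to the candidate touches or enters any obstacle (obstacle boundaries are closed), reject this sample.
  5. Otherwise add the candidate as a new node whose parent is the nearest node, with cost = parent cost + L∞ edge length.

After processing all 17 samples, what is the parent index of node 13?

1. q=(3,5) nearest=0 d=5 new=(3,3) → add node 1 parent=0 cost=3
2. q=(15,12) nearest=1 d=12 new=(6,6) → add node 2 parent=1 cost=6
3. q=(1,11) nearest=2 d=5 new=(3,9) → add node 3 parent=2 cost=9
4. q=(10,8) nearest=2 d=4 new=(9,8) → add node 4 parent=2 cost=9
5. q=(8,11) nearest=4 d=3 new=(8,11) → add node 5 parent=4 cost=12
6. q=(2,14) nearest=3 d=5 new=(2,12) → blocked by [1,3]×[10,12], reject
7. q=(0,7) nearest=3 d=3 new=(0,7) → add node 6 parent=3 cost=12
8. q=(2,8) nearest=3 d=1 new=(2,8) → add node 7 parent=3 cost=10
9. q=(9,4) nearest=2 d=3 new=(9,4) → add node 8 parent=2 cost=9
10. q=(8,6) nearest=2 d=2 new=(8,6) → add node 9 parent=2 cost=8
11. q=(8,10) nearest=5 d=1 new=(8,10) → add node 10 parent=5 cost=13
12. q=(11,13) nearest=5 d=3 new=(11,13) → add node 11 parent=5 cost=15
13. q=(10,6) nearest=4 d=2 new=(10,6) → add node 12 parent=4 cost=11
14. q=(4,14) nearest=5 d=4 new=(5,14) → add node 13 parent=5 cost=15
15. q=(7,9) nearest=10 d=1 new=(7,9) → blocked by [5,7]×[9,11], reject
16. q=(2,12) nearest=3 d=3 new=(2,12) → blocked by [1,3]×[10,12], reject
17. q=(14,1) nearest=8 d=5 new=(12,1) → add node 14 parent=8 cost=12

Parent of node 13: 5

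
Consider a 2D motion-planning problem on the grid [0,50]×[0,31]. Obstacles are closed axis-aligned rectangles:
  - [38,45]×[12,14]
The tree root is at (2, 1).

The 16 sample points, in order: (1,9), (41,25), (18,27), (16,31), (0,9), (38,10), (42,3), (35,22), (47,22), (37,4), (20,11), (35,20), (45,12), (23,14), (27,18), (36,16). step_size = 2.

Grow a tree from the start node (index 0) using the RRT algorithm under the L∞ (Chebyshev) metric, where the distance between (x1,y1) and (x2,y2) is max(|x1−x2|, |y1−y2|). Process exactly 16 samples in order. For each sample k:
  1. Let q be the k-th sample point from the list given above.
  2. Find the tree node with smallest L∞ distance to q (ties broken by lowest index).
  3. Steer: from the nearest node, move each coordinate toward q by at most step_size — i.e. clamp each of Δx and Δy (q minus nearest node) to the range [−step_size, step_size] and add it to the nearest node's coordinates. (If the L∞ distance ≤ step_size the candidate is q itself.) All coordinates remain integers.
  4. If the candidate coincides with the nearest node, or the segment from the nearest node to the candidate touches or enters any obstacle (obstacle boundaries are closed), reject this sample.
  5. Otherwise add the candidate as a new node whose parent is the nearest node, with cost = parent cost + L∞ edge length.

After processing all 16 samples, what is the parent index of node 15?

Parent of node 15: 14

1. q=(1,9) nearest=0 d=8 new=(1,3) → add node 1 parent=0 cost=2
2. q=(41,25) nearest=0 d=39 new=(4,3) → add node 2 parent=0 cost=2
3. q=(18,27) nearest=1 d=24 new=(3,5) → add node 3 parent=1 cost=4
4. q=(16,31) nearest=3 d=26 new=(5,7) → add node 4 parent=3 cost=6
5. q=(0,9) nearest=3 d=4 new=(1,7) → add node 5 parent=3 cost=6
6. q=(38,10) nearest=4 d=33 new=(7,9) → add node 6 parent=4 cost=8
7. q=(42,3) nearest=6 d=35 new=(9,7) → add node 7 parent=6 cost=10
8. q=(35,22) nearest=7 d=26 new=(11,9) → add node 8 parent=7 cost=12
9. q=(47,22) nearest=8 d=36 new=(13,11) → add node 9 parent=8 cost=14
10. q=(37,4) nearest=9 d=24 new=(15,9) → add node 10 parent=9 cost=16
11. q=(20,11) nearest=10 d=5 new=(17,11) → add node 11 parent=10 cost=18
12. q=(35,20) nearest=11 d=18 new=(19,13) → add node 12 parent=11 cost=20
13. q=(45,12) nearest=12 d=26 new=(21,12) → add node 13 parent=12 cost=22
14. q=(23,14) nearest=13 d=2 new=(23,14) → add node 14 parent=13 cost=24
15. q=(27,18) nearest=14 d=4 new=(25,16) → add node 15 parent=14 cost=26
16. q=(36,16) nearest=15 d=11 new=(27,16) → add node 16 parent=15 cost=28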